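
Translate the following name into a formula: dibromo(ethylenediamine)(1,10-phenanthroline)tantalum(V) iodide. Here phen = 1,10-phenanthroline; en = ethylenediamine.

[TaBr2(en)(phen)]I3

Ligands: 1 1,10-phenanthroline (phen, neutral), 1 ethylenediamine (en, neutral), 2 bromo (Br, -1). Ligand charge sum = -2.
With Ta in oxidation state +5, the complex ion is [Ta...]^3+.
Charge balance with iodide (-1) requires 1 complex ion per 3 iodide.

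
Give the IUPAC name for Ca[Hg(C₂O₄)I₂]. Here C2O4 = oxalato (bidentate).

calcium diiodooxalatomercurate(II)

The 1 calcium counter-ion carries a total charge of +2, so each complex ion is 2−.
Ligand charges: 1×oxalato (-2 each), 2×iodo (-1 each); total -4. So Hg + (-4) = 2−, giving Hg = +2.
Ligands are named alphabetically: iodo before oxalato.
The complex ion is anionic, so mercury takes the -ate form mercurate(II).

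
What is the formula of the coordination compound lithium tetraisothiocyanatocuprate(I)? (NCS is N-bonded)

Ligands: 4 isothiocyanato (NCS, -1). Ligand charge sum = -4.
Charge balance with lithium (+1) requires 1 complex ion per 3 lithium.

Li3[Cu(NCS)4]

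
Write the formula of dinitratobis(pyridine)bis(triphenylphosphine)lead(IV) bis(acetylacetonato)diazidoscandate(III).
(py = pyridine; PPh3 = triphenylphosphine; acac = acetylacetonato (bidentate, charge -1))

Cation [Pb…]: ligand charges -2, Pb(IV) ⇒ ion charge 2+.
Anion [Sc…]: ligand charges -4, Sc(III) ⇒ ion charge 1−.
One 2+ cation requires 2 of the 1− anion.

[Pb(NO3)2(PPh3)2(py)2][Sc(acac)2(N3)2]2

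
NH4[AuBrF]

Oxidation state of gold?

1 ammonium outside the brackets (+1 each) → the complex ion is 1−.
Ligand charges: 1×F = -1; 1×Br = -1; sum -2.
Au + (-2) = 1− ⇒ Au is +1.

+1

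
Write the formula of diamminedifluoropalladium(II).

Ligands: 2 ammine (NH3, neutral), 2 fluoro (F, -1). Ligand charge sum = -2.
With Pd in oxidation state +2, the complex ion is [Pd...].

[PdF2(NH3)2]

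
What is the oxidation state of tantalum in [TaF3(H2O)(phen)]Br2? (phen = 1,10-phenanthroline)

+5

2 bromide outside the brackets (-1 each) → the complex ion is 2+.
Ligand charges: 1×phen neutral; 1×H2O neutral; 3×F = -3; sum -3.
Ta + (-3) = 2+ ⇒ Ta is +5.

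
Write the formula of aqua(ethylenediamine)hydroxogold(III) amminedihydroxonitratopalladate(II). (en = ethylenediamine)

[Au(en)(H2O)(OH)][Pd(NH3)(NO3)(OH)2]2

Cation [Au…]: ligand charges -1, Au(III) ⇒ ion charge 2+.
Anion [Pd…]: ligand charges -3, Pd(II) ⇒ ion charge 1−.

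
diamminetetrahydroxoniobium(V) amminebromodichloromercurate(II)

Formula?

Cation [Nb…]: ligand charges -4, Nb(V) ⇒ ion charge 1+.
Anion [Hg…]: ligand charges -3, Hg(II) ⇒ ion charge 1−.
One 1+ cation balances one 1− anion.

[Nb(NH3)2(OH)4][HgBrCl2(NH3)]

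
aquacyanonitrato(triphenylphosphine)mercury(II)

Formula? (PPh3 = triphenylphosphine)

[Hg(CN)(H2O)(NO3)(PPh3)]

Ligands: 1 triphenylphosphine (PPh3, neutral), 1 cyano (CN, -1), 1 nitrato (NO3, -1), 1 aqua (H2O, neutral). Ligand charge sum = -2.
With Hg in oxidation state +2, the complex ion is [Hg...].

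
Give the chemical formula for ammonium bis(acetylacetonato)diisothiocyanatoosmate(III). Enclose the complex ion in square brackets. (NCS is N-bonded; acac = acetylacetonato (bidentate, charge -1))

Ligands: 2 isothiocyanato (NCS, -1), 2 acetylacetonato (acac, -1). Ligand charge sum = -4.
With Os in oxidation state +3, the complex ion is [Os...]^1−.
Charge balance with ammonium (+1) requires 1 complex ion per 1 ammonium.

NH4[Os(acac)2(NCS)2]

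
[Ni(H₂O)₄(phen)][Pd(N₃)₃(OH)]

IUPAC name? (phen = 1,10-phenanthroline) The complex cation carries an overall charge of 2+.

tetraaqua(1,10-phenanthroline)nickel(II) triazidohydroxopalladate(II)

The complex cation is given as 2+; its ligand charges sum to 0, so Ni = +2.
A 1:1 salt means the anion carries the equal and opposite charge, 2−.
Anion: ligand charges sum to -4; for the ion to be 2−, Pd = +2.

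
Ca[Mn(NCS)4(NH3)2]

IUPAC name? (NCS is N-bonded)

calcium diamminetetraisothiocyanatomanganate(II)

The 1 calcium counter-ion carries a total charge of +2, so each complex ion is 2−.
Ligand charges: 4×isothiocyanato (-1 each), 2×ammine (neutral); total -4. So Mn + (-4) = 2−, giving Mn = +2.
Ligands are named alphabetically: ammine before isothiocyanato.
The complex ion is anionic, so manganese takes the -ate form manganate(II).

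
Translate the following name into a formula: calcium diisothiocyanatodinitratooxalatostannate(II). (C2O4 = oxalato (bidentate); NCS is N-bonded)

Ligands: 1 oxalato (C2O4, -2), 2 nitrato (NO3, -1), 2 isothiocyanato (NCS, -1). Ligand charge sum = -6.
With Sn in oxidation state +2, the complex ion is [Sn...]^4−.
Charge balance with calcium (+2) requires 1 complex ion per 2 calcium.

Ca2[Sn(C2O4)(NCS)2(NO3)2]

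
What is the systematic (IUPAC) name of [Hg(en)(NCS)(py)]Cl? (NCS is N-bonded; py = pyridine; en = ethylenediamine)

The 1 chloride counter-ion carries a total charge of -1, so each complex ion is 1+.
Ligand charges: 1×isothiocyanato (-1 each), 1×pyridine (neutral), 1×ethylenediamine (neutral); total -1. So Hg + (-1) = 1+, giving Hg = +2.
Ligands are named alphabetically: ethylenediamine before isothiocyanato before pyridine.

(ethylenediamine)isothiocyanato(pyridine)mercury(II) chloride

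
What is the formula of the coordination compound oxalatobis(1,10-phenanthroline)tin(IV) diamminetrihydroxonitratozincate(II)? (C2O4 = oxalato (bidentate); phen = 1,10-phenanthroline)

Cation [Sn…]: ligand charges -2, Sn(IV) ⇒ ion charge 2+.
Anion [Zn…]: ligand charges -4, Zn(II) ⇒ ion charge 2−.

[Sn(C2O4)(phen)2][Zn(NH3)2(NO3)(OH)3]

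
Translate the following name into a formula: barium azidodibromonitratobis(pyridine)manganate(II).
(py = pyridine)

Ligands: 1 azido (N3, -1), 2 bromo (Br, -1), 2 pyridine (py, neutral), 1 nitrato (NO3, -1). Ligand charge sum = -4.
Charge balance with barium (+2) requires 1 complex ion per 1 barium.

Ba[MnBr2(N3)(NO3)(py)2]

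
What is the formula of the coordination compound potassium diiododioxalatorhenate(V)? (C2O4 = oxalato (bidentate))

Ligands: 2 oxalato (C2O4, -2), 2 iodo (I, -1). Ligand charge sum = -6.
Charge balance with potassium (+1) requires 1 complex ion per 1 potassium.

K[Re(C2O4)2I2]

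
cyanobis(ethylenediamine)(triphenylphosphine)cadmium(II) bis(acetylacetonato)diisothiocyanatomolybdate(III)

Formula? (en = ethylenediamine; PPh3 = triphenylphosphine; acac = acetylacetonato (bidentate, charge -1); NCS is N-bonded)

Cation [Cd…]: ligand charges -1, Cd(II) ⇒ ion charge 1+.
Anion [Mo…]: ligand charges -4, Mo(III) ⇒ ion charge 1−.
One 1+ cation balances one 1− anion.

[Cd(CN)(en)2(PPh3)][Mo(acac)2(NCS)2]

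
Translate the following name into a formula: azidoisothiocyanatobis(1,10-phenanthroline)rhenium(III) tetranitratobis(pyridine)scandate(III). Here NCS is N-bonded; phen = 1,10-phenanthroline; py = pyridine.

[Re(N3)(NCS)(phen)2][Sc(NO3)4(py)2]

Cation [Re…]: ligand charges -2, Re(III) ⇒ ion charge 1+.
Anion [Sc…]: ligand charges -4, Sc(III) ⇒ ion charge 1−.
One 1+ cation balances one 1− anion.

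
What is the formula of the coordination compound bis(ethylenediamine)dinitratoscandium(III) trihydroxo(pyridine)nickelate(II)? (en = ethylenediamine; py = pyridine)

[Sc(en)2(NO3)2][Ni(OH)3(py)]

Cation [Sc…]: ligand charges -2, Sc(III) ⇒ ion charge 1+.
Anion [Ni…]: ligand charges -3, Ni(II) ⇒ ion charge 1−.
One 1+ cation balances one 1− anion.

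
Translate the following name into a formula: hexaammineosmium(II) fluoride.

Ligands: 6 ammine (NH3, neutral). Ligand charge sum = 0.
Charge balance with fluoride (-1) requires 1 complex ion per 2 fluoride.

[Os(NH3)6]F2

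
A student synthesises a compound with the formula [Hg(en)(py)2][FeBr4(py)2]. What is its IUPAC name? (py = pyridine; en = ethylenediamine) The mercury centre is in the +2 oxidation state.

Both ions are complex: the cation is named first with the plain metal name, the anion second with the -ate form; each ion's ligands are alphabetised independently.
Hg is given as +2; the cation's ligand charges sum to 0, so the complex cation is 2+.
A 1:1 salt means the anion carries the equal and opposite charge, 2−.
Anion: ligand charges sum to -4; for the ion to be 2−, Fe = +2.

(ethylenediamine)bis(pyridine)mercury(II) tetrabromobis(pyridine)ferrate(II)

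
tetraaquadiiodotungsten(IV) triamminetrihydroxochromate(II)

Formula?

Cation [W…]: ligand charges -2, W(IV) ⇒ ion charge 2+.
Anion [Cr…]: ligand charges -3, Cr(II) ⇒ ion charge 1−.

[W(H2O)4I2][Cr(NH3)3(OH)3]2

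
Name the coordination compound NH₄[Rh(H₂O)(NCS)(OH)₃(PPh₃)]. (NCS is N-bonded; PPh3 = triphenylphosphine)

ammonium aquatrihydroxoisothiocyanato(triphenylphosphine)rhodate(III)

The 1 ammonium counter-ion carries a total charge of +1, so each complex ion is 1−.
Ligand charges: 3×hydroxo (-1 each), 1×isothiocyanato (-1 each), 1×triphenylphosphine (neutral), 1×aqua (neutral); total -4. So Rh + (-4) = 1−, giving Rh = +3.
Ligands are named alphabetically: aqua before hydroxo before isothiocyanato before triphenylphosphine.
The complex ion is anionic, so rhodium takes the -ate form rhodate(III).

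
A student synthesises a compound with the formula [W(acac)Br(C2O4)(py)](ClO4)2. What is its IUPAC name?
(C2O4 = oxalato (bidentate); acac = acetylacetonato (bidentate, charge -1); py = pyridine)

The 2 perchlorate counter-ions carry a total charge of -2, so each complex ion is 2+.
Ligand charges: 1×oxalato (-2 each), 1×acetylacetonato (-1 each), 1×bromo (-1 each), 1×pyridine (neutral); total -4. So W + (-4) = 2+, giving W = +6.
Ligands are named alphabetically: acetylacetonato before bromo before oxalato before pyridine.

(acetylacetonato)bromooxalato(pyridine)tungsten(VI) perchlorate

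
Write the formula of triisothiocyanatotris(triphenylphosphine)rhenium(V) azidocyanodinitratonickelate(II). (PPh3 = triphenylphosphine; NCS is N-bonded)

Cation [Re…]: ligand charges -3, Re(V) ⇒ ion charge 2+.
Anion [Ni…]: ligand charges -4, Ni(II) ⇒ ion charge 2−.
One 2+ cation balances one 2− anion.

[Re(NCS)3(PPh3)3][Ni(CN)(N3)(NO3)2]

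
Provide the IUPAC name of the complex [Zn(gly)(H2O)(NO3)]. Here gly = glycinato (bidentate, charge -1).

There is no counter-ion, so the complex is neutral overall.
Ligand charges: 1×nitrato (-1 each), 1×glycinato (-1 each), 1×aqua (neutral); total -2. So Zn + (-2) = 0, giving Zn = +2.
Ligands are named alphabetically: aqua before glycinato before nitrato.

aqua(glycinato)nitratozinc(II)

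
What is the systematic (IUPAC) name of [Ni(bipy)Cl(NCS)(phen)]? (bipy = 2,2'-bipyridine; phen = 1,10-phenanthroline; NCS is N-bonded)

There is no counter-ion, so the complex is neutral overall.
Ligand charges: 1×2,2'-bipyridine (neutral), 1×1,10-phenanthroline (neutral), 1×isothiocyanato (-1 each), 1×chloro (-1 each); total -2. So Ni + (-2) = 0, giving Ni = +2.
Ligands are named alphabetically: bipyridine before chloro before isothiocyanato before phenanthroline.

(2,2'-bipyridine)chloroisothiocyanato(1,10-phenanthroline)nickel(II)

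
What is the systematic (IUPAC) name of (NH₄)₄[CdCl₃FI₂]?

ammonium trichlorofluorodiiodocadmate(II)

The 4 ammonium counter-ions carry a total charge of +4, so each complex ion is 4−.
Ligand charges: 2×iodo (-1 each), 1×fluoro (-1 each), 3×chloro (-1 each); total -6. So Cd + (-6) = 4−, giving Cd = +2.
Ligands are named alphabetically: chloro before fluoro before iodo.
The complex ion is anionic, so cadmium takes the -ate form cadmate(II).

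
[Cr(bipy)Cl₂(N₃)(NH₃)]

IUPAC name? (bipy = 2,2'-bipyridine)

ammineazido(2,2'-bipyridine)dichlorochromium(III)

There is no counter-ion, so the complex is neutral overall.
Ligand charges: 1×2,2'-bipyridine (neutral), 1×azido (-1 each), 2×chloro (-1 each), 1×ammine (neutral); total -3. So Cr + (-3) = 0, giving Cr = +3.
Ligands are named alphabetically: ammine before azido before bipyridine before chloro.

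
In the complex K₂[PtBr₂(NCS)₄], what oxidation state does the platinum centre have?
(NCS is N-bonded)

2 potassium outside the brackets (+1 each) → the complex ion is 2−.
Ligand charges: 2×Br = -2; 4×NCS = -4; sum -6.
Pt + (-6) = 2− ⇒ Pt is +4.

+4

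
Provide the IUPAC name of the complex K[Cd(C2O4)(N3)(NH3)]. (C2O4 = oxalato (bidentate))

The 1 potassium counter-ion carries a total charge of +1, so each complex ion is 1−.
Ligand charges: 1×ammine (neutral), 1×oxalato (-2 each), 1×azido (-1 each); total -3. So Cd + (-3) = 1−, giving Cd = +2.
The complex ion is anionic, so cadmium takes the -ate form cadmate(II).

potassium ammineazidooxalatocadmate(II)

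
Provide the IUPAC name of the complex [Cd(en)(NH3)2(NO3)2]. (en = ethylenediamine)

diammine(ethylenediamine)dinitratocadmium(II)

There is no counter-ion, so the complex is neutral overall.
Ligand charges: 2×nitrato (-1 each), 1×ethylenediamine (neutral), 2×ammine (neutral); total -2. So Cd + (-2) = 0, giving Cd = +2.
Ligands are named alphabetically: ammine before ethylenediamine before nitrato.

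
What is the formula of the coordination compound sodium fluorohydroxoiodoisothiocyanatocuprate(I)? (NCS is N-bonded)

Ligands: 1 iodo (I, -1), 1 hydroxo (OH, -1), 1 isothiocyanato (NCS, -1), 1 fluoro (F, -1). Ligand charge sum = -4.
With Cu in oxidation state +1, the complex ion is [Cu...]^3−.
Charge balance with sodium (+1) requires 1 complex ion per 3 sodium.

Na3[CuFI(NCS)(OH)]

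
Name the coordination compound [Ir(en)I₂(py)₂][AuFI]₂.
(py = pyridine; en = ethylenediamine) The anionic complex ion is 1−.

(ethylenediamine)diiodobis(pyridine)iridium(IV) fluoroiodoaurate(I)

The complex anion is given as 1−; its ligand charges sum to -2, so Au = +1.
With 2 anions per cation, the cation must be 2×1 = 2+.
Cation: ligand charges sum to -2; for the ion to be 2+, Ir = +4.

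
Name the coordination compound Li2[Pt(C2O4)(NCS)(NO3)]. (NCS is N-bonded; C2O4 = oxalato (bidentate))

lithium isothiocyanatonitratooxalatoplatinate(II)

The 2 lithium counter-ions carry a total charge of +2, so each complex ion is 2−.
Ligand charges: 1×isothiocyanato (-1 each), 1×oxalato (-2 each), 1×nitrato (-1 each); total -4. So Pt + (-4) = 2−, giving Pt = +2.
Ligands are named alphabetically: isothiocyanato before nitrato before oxalato.
The complex ion is anionic, so platinum takes the -ate form platinate(II).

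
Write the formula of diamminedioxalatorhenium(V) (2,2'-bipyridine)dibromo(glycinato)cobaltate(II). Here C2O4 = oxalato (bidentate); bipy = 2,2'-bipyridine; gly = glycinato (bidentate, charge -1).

[Re(C2O4)2(NH3)2][Co(bipy)Br2(gly)]

Cation [Re…]: ligand charges -4, Re(V) ⇒ ion charge 1+.
Anion [Co…]: ligand charges -3, Co(II) ⇒ ion charge 1−.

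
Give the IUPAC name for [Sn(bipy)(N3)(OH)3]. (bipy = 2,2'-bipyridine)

azido(2,2'-bipyridine)trihydroxotin(IV)

There is no counter-ion, so the complex is neutral overall.
Ligand charges: 3×hydroxo (-1 each), 1×2,2'-bipyridine (neutral), 1×azido (-1 each); total -4. So Sn + (-4) = 0, giving Sn = +4.
Ligands are named alphabetically: azido before bipyridine before hydroxo.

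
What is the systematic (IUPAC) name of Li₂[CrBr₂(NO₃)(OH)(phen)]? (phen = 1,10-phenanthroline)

lithium dibromohydroxonitrato(1,10-phenanthroline)chromate(II)

The 2 lithium counter-ions carry a total charge of +2, so each complex ion is 2−.
Ligand charges: 1×1,10-phenanthroline (neutral), 2×bromo (-1 each), 1×nitrato (-1 each), 1×hydroxo (-1 each); total -4. So Cr + (-4) = 2−, giving Cr = +2.
Ligands are named alphabetically: bromo before hydroxo before nitrato before phenanthroline.
The complex ion is anionic, so chromium takes the -ate form chromate(II).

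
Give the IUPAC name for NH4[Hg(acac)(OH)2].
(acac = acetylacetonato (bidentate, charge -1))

ammonium (acetylacetonato)dihydroxomercurate(II)

The 1 ammonium counter-ion carries a total charge of +1, so each complex ion is 1−.
Ligand charges: 1×acetylacetonato (-1 each), 2×hydroxo (-1 each); total -3. So Hg + (-3) = 1−, giving Hg = +2.
Ligands are named alphabetically: acetylacetonato before hydroxo.
The complex ion is anionic, so mercury takes the -ate form mercurate(II).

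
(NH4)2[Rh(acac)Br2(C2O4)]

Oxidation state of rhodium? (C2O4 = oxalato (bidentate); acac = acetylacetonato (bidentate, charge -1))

2 ammonium outside the brackets (+1 each) → the complex ion is 2−.
Ligand charges: 1×C2O4 = -2; 1×acac = -1; 2×Br = -2; sum -5.
Rh + (-5) = 2− ⇒ Rh is +3.

+3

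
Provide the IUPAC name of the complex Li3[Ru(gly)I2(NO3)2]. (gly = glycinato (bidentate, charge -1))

lithium (glycinato)diiododinitratoruthenate(II)

The 3 lithium counter-ions carry a total charge of +3, so each complex ion is 3−.
Ligand charges: 2×nitrato (-1 each), 2×iodo (-1 each), 1×glycinato (-1 each); total -5. So Ru + (-5) = 3−, giving Ru = +2.
The complex ion is anionic, so ruthenium takes the -ate form ruthenate(II).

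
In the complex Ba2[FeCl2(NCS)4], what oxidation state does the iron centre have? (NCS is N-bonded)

2 barium outside the brackets (+2 each) → the complex ion is 4−.
Ligand charges: 4×NCS = -4; 2×Cl = -2; sum -6.
Fe + (-6) = 4− ⇒ Fe is +2.

+2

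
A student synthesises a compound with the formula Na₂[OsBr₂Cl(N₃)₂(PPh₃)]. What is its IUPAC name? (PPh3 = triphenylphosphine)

The 2 sodium counter-ions carry a total charge of +2, so each complex ion is 2−.
Ligand charges: 1×chloro (-1 each), 1×triphenylphosphine (neutral), 2×azido (-1 each), 2×bromo (-1 each); total -5. So Os + (-5) = 2−, giving Os = +3.
Ligands are named alphabetically: azido before bromo before chloro before triphenylphosphine.
The complex ion is anionic, so osmium takes the -ate form osmate(III).

sodium diazidodibromochloro(triphenylphosphine)osmate(III)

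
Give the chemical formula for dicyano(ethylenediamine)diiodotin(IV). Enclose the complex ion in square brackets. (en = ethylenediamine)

[Sn(CN)2(en)I2]

Ligands: 2 iodo (I, -1), 2 cyano (CN, -1), 1 ethylenediamine (en, neutral). Ligand charge sum = -4.
With Sn in oxidation state +4, the complex ion is [Sn...].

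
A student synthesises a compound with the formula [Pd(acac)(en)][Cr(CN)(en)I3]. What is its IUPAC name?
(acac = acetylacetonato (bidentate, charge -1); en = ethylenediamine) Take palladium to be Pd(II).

(acetylacetonato)(ethylenediamine)palladium(II) cyano(ethylenediamine)triiodochromate(III)

Both ions are complex: the cation is named first with the plain metal name, the anion second with the -ate form; each ion's ligands are alphabetised independently.
Pd is given as +2; the cation's ligand charges sum to -1, so the complex cation is 1+.
A 1:1 salt means the anion carries the equal and opposite charge, 1−.
Anion: ligand charges sum to -4; for the ion to be 1−, Cr = +3.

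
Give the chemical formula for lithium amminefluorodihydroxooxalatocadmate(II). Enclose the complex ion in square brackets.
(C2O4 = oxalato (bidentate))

Ligands: 1 ammine (NH3, neutral), 1 oxalato (C2O4, -2), 1 fluoro (F, -1), 2 hydroxo (OH, -1). Ligand charge sum = -5.
With Cd in oxidation state +2, the complex ion is [Cd...]^3−.
Charge balance with lithium (+1) requires 1 complex ion per 3 lithium.

Li3[Cd(C2O4)F(NH3)(OH)2]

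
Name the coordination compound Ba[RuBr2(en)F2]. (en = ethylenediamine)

barium dibromo(ethylenediamine)difluororuthenate(II)

The 1 barium counter-ion carries a total charge of +2, so each complex ion is 2−.
Ligand charges: 2×fluoro (-1 each), 2×bromo (-1 each), 1×ethylenediamine (neutral); total -4. So Ru + (-4) = 2−, giving Ru = +2.
Ligands are named alphabetically: bromo before ethylenediamine before fluoro.
The complex ion is anionic, so ruthenium takes the -ate form ruthenate(II).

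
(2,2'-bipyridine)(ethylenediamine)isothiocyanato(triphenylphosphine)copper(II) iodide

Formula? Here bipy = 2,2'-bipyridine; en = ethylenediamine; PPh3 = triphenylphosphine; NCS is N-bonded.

[Cu(bipy)(en)(NCS)(PPh3)]I

Ligands: 1 2,2'-bipyridine (bipy, neutral), 1 ethylenediamine (en, neutral), 1 triphenylphosphine (PPh3, neutral), 1 isothiocyanato (NCS, -1). Ligand charge sum = -1.
Charge balance with iodide (-1) requires 1 complex ion per 1 iodide.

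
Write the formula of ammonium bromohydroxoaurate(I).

NH4[AuBr(OH)]

Ligands: 1 bromo (Br, -1), 1 hydroxo (OH, -1). Ligand charge sum = -2.
Charge balance with ammonium (+1) requires 1 complex ion per 1 ammonium.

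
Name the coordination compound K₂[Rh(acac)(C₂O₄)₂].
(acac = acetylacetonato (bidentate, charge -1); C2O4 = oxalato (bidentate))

The 2 potassium counter-ions carry a total charge of +2, so each complex ion is 2−.
Ligand charges: 1×acetylacetonato (-1 each), 2×oxalato (-2 each); total -5. So Rh + (-5) = 2−, giving Rh = +3.
Ligands are named alphabetically: acetylacetonato before oxalato.
The complex ion is anionic, so rhodium takes the -ate form rhodate(III).

potassium (acetylacetonato)dioxalatorhodate(III)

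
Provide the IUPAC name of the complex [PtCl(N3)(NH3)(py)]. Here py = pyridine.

There is no counter-ion, so the complex is neutral overall.
Ligand charges: 1×azido (-1 each), 1×ammine (neutral), 1×chloro (-1 each), 1×pyridine (neutral); total -2. So Pt + (-2) = 0, giving Pt = +2.
Ligands are named alphabetically: ammine before azido before chloro before pyridine.

ammineazidochloro(pyridine)platinum(II)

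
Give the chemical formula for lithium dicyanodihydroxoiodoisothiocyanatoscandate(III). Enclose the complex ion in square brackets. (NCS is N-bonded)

Li3[Sc(CN)2I(NCS)(OH)2]

Ligands: 1 isothiocyanato (NCS, -1), 1 iodo (I, -1), 2 cyano (CN, -1), 2 hydroxo (OH, -1). Ligand charge sum = -6.
With Sc in oxidation state +3, the complex ion is [Sc...]^3−.
Charge balance with lithium (+1) requires 1 complex ion per 3 lithium.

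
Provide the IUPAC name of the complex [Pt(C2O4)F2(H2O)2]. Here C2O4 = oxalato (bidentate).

diaquadifluorooxalatoplatinum(IV)

There is no counter-ion, so the complex is neutral overall.
Ligand charges: 2×fluoro (-1 each), 1×oxalato (-2 each), 2×aqua (neutral); total -4. So Pt + (-4) = 0, giving Pt = +4.
Ligands are named alphabetically: aqua before fluoro before oxalato.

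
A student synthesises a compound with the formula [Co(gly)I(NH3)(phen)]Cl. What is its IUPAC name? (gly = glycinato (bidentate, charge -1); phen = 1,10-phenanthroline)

ammine(glycinato)iodo(1,10-phenanthroline)cobalt(III) chloride

The 1 chloride counter-ion carries a total charge of -1, so each complex ion is 1+.
Ligand charges: 1×ammine (neutral), 1×iodo (-1 each), 1×glycinato (-1 each), 1×1,10-phenanthroline (neutral); total -2. So Co + (-2) = 1+, giving Co = +3.
Ligands are named alphabetically: ammine before glycinato before iodo before phenanthroline.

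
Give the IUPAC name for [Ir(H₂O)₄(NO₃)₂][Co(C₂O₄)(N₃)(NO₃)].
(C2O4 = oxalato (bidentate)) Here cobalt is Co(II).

tetraaquadinitratoiridium(IV) azidonitratooxalatocobaltate(II)

Co is given as +2; the anion's ligand charges sum to -4, so the complex anion is 2−.
A 1:1 salt means the cation carries the equal and opposite charge, 2+.
Cation: ligand charges sum to -2; for the ion to be 2+, Ir = +4.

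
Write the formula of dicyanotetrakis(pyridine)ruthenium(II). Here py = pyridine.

[Ru(CN)2(py)4]

Ligands: 2 cyano (CN, -1), 4 pyridine (py, neutral). Ligand charge sum = -2.
With Ru in oxidation state +2, the complex ion is [Ru...].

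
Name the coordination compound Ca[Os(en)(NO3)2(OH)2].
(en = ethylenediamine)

The 1 calcium counter-ion carries a total charge of +2, so each complex ion is 2−.
Ligand charges: 2×hydroxo (-1 each), 1×ethylenediamine (neutral), 2×nitrato (-1 each); total -4. So Os + (-4) = 2−, giving Os = +2.
The complex ion is anionic, so osmium takes the -ate form osmate(II).

calcium (ethylenediamine)dihydroxodinitratoosmate(II)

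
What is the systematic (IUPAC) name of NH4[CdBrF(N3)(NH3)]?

ammonium ammineazidobromofluorocadmate(II)

The 1 ammonium counter-ion carries a total charge of +1, so each complex ion is 1−.
Ligand charges: 1×ammine (neutral), 1×bromo (-1 each), 1×azido (-1 each), 1×fluoro (-1 each); total -3. So Cd + (-3) = 1−, giving Cd = +2.
Ligands are named alphabetically: ammine before azido before bromo before fluoro.
The complex ion is anionic, so cadmium takes the -ate form cadmate(II).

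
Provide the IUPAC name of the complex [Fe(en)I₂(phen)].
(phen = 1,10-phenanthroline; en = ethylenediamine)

(ethylenediamine)diiodo(1,10-phenanthroline)iron(II)

There is no counter-ion, so the complex is neutral overall.
Ligand charges: 1×1,10-phenanthroline (neutral), 2×iodo (-1 each), 1×ethylenediamine (neutral); total -2. So Fe + (-2) = 0, giving Fe = +2.
Ligands are named alphabetically: ethylenediamine before iodo before phenanthroline.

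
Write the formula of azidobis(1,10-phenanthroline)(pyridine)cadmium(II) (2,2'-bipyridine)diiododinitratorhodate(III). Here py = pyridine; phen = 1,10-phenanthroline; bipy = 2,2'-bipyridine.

[Cd(N3)(phen)2(py)][Rh(bipy)I2(NO3)2]

Cation [Cd…]: ligand charges -1, Cd(II) ⇒ ion charge 1+.
Anion [Rh…]: ligand charges -4, Rh(III) ⇒ ion charge 1−.
One 1+ cation balances one 1− anion.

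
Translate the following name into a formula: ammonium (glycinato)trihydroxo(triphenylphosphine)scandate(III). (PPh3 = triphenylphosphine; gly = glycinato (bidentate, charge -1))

NH4[Sc(gly)(OH)3(PPh3)]

Ligands: 3 hydroxo (OH, -1), 1 triphenylphosphine (PPh3, neutral), 1 glycinato (gly, -1). Ligand charge sum = -4.
With Sc in oxidation state +3, the complex ion is [Sc...]^1−.
Charge balance with ammonium (+1) requires 1 complex ion per 1 ammonium.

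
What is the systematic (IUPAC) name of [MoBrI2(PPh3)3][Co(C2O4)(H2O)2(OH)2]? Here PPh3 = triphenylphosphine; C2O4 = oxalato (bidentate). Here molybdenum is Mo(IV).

bromodiiodotris(triphenylphosphine)molybdenum(IV) diaquadihydroxooxalatocobaltate(III)

Both ions are complex: the cation is named first with the plain metal name, the anion second with the -ate form; each ion's ligands are alphabetised independently.
Mo is given as +4; the cation's ligand charges sum to -3, so the complex cation is 1+.
A 1:1 salt means the anion carries the equal and opposite charge, 1−.
Anion: ligand charges sum to -4; for the ion to be 1−, Co = +3.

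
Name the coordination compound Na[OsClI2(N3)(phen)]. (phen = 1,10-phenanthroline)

The 1 sodium counter-ion carries a total charge of +1, so each complex ion is 1−.
Ligand charges: 2×iodo (-1 each), 1×chloro (-1 each), 1×1,10-phenanthroline (neutral), 1×azido (-1 each); total -4. So Os + (-4) = 1−, giving Os = +3.
Ligands are named alphabetically: azido before chloro before iodo before phenanthroline.
The complex ion is anionic, so osmium takes the -ate form osmate(III).

sodium azidochlorodiiodo(1,10-phenanthroline)osmate(III)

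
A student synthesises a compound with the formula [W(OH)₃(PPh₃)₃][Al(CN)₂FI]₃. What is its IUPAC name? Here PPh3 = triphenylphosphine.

Aluminium is always +3 in its complexes; the anion's ligand charges sum to -4, so the complex anion is 1−.
With 3 anions per cation, the cation must be 3×1 = 3+.
Cation: ligand charges sum to -3; for the ion to be 3+, W = +6.

trihydroxotris(triphenylphosphine)tungsten(VI) dicyanofluoroiodoaluminate(III)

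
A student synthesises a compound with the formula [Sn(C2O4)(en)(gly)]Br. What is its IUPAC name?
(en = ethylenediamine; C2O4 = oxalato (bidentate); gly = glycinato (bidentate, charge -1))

The 1 bromide counter-ion carries a total charge of -1, so each complex ion is 1+.
Ligand charges: 1×ethylenediamine (neutral), 1×oxalato (-2 each), 1×glycinato (-1 each); total -3. So Sn + (-3) = 1+, giving Sn = +4.
Ligands are named alphabetically: ethylenediamine before glycinato before oxalato.

(ethylenediamine)(glycinato)oxalatotin(IV) bromide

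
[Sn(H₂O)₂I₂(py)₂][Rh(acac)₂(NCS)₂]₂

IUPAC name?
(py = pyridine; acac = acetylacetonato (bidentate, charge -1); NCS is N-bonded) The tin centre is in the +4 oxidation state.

Sn is given as +4; the cation's ligand charges sum to -2, so the complex cation is 2+.
With 2 anions per cation, each anion must be 2/2 = 1−.
Anion: ligand charges sum to -4; for the ion to be 1−, Rh = +3.

diaquadiiodobis(pyridine)tin(IV) bis(acetylacetonato)diisothiocyanatorhodate(III)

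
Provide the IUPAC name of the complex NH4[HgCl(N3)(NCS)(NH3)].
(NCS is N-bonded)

The 1 ammonium counter-ion carries a total charge of +1, so each complex ion is 1−.
Ligand charges: 1×ammine (neutral), 1×chloro (-1 each), 1×azido (-1 each), 1×isothiocyanato (-1 each); total -3. So Hg + (-3) = 1−, giving Hg = +2.
The complex ion is anionic, so mercury takes the -ate form mercurate(II).

ammonium ammineazidochloroisothiocyanatomercurate(II)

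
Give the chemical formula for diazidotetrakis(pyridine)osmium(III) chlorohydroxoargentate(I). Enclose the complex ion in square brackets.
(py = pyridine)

Cation [Os…]: ligand charges -2, Os(III) ⇒ ion charge 1+.
Anion [Ag…]: ligand charges -2, Ag(I) ⇒ ion charge 1−.
One 1+ cation balances one 1− anion.

[Os(N3)2(py)4][AgCl(OH)]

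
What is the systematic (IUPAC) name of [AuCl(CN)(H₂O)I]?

aquachlorocyanoiodogold(III)

There is no counter-ion, so the complex is neutral overall.
Ligand charges: 1×cyano (-1 each), 1×aqua (neutral), 1×iodo (-1 each), 1×chloro (-1 each); total -3. So Au + (-3) = 0, giving Au = +3.
Ligands are named alphabetically: aqua before chloro before cyano before iodo.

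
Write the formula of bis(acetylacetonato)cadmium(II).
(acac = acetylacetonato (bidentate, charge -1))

Ligands: 2 acetylacetonato (acac, -1). Ligand charge sum = -2.
With Cd in oxidation state +2, the complex ion is [Cd...].

[Cd(acac)2]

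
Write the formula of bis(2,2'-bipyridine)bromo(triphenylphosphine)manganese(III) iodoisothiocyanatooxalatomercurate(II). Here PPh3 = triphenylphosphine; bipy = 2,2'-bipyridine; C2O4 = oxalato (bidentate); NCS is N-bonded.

[Mn(bipy)2Br(PPh3)][Hg(C2O4)I(NCS)]

Cation [Mn…]: ligand charges -1, Mn(III) ⇒ ion charge 2+.
Anion [Hg…]: ligand charges -4, Hg(II) ⇒ ion charge 2−.
One 2+ cation balances one 2− anion.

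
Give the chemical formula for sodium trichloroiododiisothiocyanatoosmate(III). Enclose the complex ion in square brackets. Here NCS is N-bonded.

Na3[OsCl3I(NCS)2]

Ligands: 1 iodo (I, -1), 3 chloro (Cl, -1), 2 isothiocyanato (NCS, -1). Ligand charge sum = -6.
With Os in oxidation state +3, the complex ion is [Os...]^3−.
Charge balance with sodium (+1) requires 1 complex ion per 3 sodium.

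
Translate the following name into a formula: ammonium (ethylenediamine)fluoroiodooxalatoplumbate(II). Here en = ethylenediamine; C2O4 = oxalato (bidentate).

(NH4)2[Pb(C2O4)(en)FI]

Ligands: 1 ethylenediamine (en, neutral), 1 fluoro (F, -1), 1 oxalato (C2O4, -2), 1 iodo (I, -1). Ligand charge sum = -4.
Charge balance with ammonium (+1) requires 1 complex ion per 2 ammonium.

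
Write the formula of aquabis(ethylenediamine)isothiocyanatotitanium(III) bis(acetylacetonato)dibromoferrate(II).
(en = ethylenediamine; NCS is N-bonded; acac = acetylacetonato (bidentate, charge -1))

[Ti(en)2(H2O)(NCS)][Fe(acac)2Br2]

Cation [Ti…]: ligand charges -1, Ti(III) ⇒ ion charge 2+.
Anion [Fe…]: ligand charges -4, Fe(II) ⇒ ion charge 2−.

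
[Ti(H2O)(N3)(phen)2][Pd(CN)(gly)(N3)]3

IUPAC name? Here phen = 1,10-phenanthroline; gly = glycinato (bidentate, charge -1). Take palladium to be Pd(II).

aquaazidobis(1,10-phenanthroline)titanium(IV) azidocyano(glycinato)palladate(II)

Both ions are complex: the cation is named first with the plain metal name, the anion second with the -ate form; each ion's ligands are alphabetised independently.
Pd is given as +2; the anion's ligand charges sum to -3, so the complex anion is 1−.
With 3 anions per cation, the cation must be 3×1 = 3+.
Cation: ligand charges sum to -1; for the ion to be 3+, Ti = +4.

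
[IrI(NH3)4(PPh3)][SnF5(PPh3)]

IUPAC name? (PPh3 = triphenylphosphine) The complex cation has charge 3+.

tetraammineiodo(triphenylphosphine)iridium(IV) pentafluoro(triphenylphosphine)stannate(II)

The complex cation is given as 3+; its ligand charges sum to -1, so Ir = +4.
A 1:1 salt means the anion carries the equal and opposite charge, 3−.
Anion: ligand charges sum to -5; for the ion to be 3−, Sn = +2.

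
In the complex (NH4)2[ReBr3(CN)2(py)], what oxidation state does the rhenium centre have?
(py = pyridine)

2 ammonium outside the brackets (+1 each) → the complex ion is 2−.
Ligand charges: 3×Br = -3; 2×CN = -2; 1×py neutral; sum -5.
Re + (-5) = 2− ⇒ Re is +3.

+3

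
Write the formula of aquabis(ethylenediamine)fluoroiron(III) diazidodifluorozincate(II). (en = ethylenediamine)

[Fe(en)2F(H2O)][ZnF2(N3)2]

Cation [Fe…]: ligand charges -1, Fe(III) ⇒ ion charge 2+.
Anion [Zn…]: ligand charges -4, Zn(II) ⇒ ion charge 2−.
One 2+ cation balances one 2− anion.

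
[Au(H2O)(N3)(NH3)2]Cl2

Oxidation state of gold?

2 chloride outside the brackets (-1 each) → the complex ion is 2+.
Ligand charges: 1×N3 = -1; 2×NH3 neutral; 1×H2O neutral; sum -1.
Au + (-1) = 2+ ⇒ Au is +3.

+3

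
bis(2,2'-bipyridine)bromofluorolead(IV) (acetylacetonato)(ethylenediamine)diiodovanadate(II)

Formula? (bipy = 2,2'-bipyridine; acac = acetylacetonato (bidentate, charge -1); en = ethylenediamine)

Cation [Pb…]: ligand charges -2, Pb(IV) ⇒ ion charge 2+.
Anion [V…]: ligand charges -3, V(II) ⇒ ion charge 1−.
One 2+ cation requires 2 of the 1− anion.

[Pb(bipy)2BrF][V(acac)(en)I2]2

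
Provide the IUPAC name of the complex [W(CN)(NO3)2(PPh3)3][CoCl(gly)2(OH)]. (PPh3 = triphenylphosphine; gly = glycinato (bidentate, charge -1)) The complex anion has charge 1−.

cyanodinitratotris(triphenylphosphine)tungsten(IV) chlorobis(glycinato)hydroxocobaltate(III)

Both ions are complex: the cation is named first with the plain metal name, the anion second with the -ate form; each ion's ligands are alphabetised independently.
The complex anion is given as 1−; its ligand charges sum to -4, so Co = +3.
A 1:1 salt means the cation carries the equal and opposite charge, 1+.
Cation: ligand charges sum to -3; for the ion to be 1+, W = +4.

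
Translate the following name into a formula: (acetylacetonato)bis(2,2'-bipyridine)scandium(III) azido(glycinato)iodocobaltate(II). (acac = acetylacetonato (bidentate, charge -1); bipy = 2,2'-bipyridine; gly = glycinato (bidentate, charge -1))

[Sc(acac)(bipy)2][Co(gly)I(N3)]2

Cation [Sc…]: ligand charges -1, Sc(III) ⇒ ion charge 2+.
Anion [Co…]: ligand charges -3, Co(II) ⇒ ion charge 1−.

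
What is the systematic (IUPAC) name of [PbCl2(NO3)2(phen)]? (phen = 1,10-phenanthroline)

dichlorodinitrato(1,10-phenanthroline)lead(IV)

There is no counter-ion, so the complex is neutral overall.
Ligand charges: 2×nitrato (-1 each), 1×1,10-phenanthroline (neutral), 2×chloro (-1 each); total -4. So Pb + (-4) = 0, giving Pb = +4.
Ligands are named alphabetically: chloro before nitrato before phenanthroline.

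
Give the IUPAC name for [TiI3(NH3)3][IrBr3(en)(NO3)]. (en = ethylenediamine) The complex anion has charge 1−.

triamminetriiodotitanium(IV) tribromo(ethylenediamine)nitratoiridate(III)

Both ions are complex: the cation is named first with the plain metal name, the anion second with the -ate form; each ion's ligands are alphabetised independently.
The complex anion is given as 1−; its ligand charges sum to -4, so Ir = +3.
A 1:1 salt means the cation carries the equal and opposite charge, 1+.
Cation: ligand charges sum to -3; for the ion to be 1+, Ti = +4.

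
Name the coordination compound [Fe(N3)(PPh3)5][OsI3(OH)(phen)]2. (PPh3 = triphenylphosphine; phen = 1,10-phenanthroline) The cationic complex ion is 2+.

Both ions are complex: the cation is named first with the plain metal name, the anion second with the -ate form; each ion's ligands are alphabetised independently.
The complex cation is given as 2+; its ligand charges sum to -1, so Fe = +3.
With 2 anions per cation, each anion must be 2/2 = 1−.
Anion: ligand charges sum to -4; for the ion to be 1−, Os = +3.

azidopentakis(triphenylphosphine)iron(III) hydroxotriiodo(1,10-phenanthroline)osmate(III)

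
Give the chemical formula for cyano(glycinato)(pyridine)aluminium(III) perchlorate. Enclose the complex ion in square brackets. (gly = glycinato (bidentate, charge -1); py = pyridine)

Ligands: 1 glycinato (gly, -1), 1 pyridine (py, neutral), 1 cyano (CN, -1). Ligand charge sum = -2.
With Al in oxidation state +3, the complex ion is [Al...]^1+.
Charge balance with perchlorate (-1) requires 1 complex ion per 1 perchlorate.

[Al(CN)(gly)(py)]ClO4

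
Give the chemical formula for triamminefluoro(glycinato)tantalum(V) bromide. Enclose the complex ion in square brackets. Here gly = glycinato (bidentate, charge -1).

[TaF(gly)(NH3)3]Br3

Ligands: 1 glycinato (gly, -1), 1 fluoro (F, -1), 3 ammine (NH3, neutral). Ligand charge sum = -2.
With Ta in oxidation state +5, the complex ion is [Ta...]^3+.
Charge balance with bromide (-1) requires 1 complex ion per 3 bromide.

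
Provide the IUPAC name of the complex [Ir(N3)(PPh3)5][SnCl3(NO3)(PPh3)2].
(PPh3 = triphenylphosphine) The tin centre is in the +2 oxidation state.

azidopentakis(triphenylphosphine)iridium(III) trichloronitratobis(triphenylphosphine)stannate(II)

Both ions are complex: the cation is named first with the plain metal name, the anion second with the -ate form; each ion's ligands are alphabetised independently.
Sn is given as +2; the anion's ligand charges sum to -4, so the complex anion is 2−.
A 1:1 salt means the cation carries the equal and opposite charge, 2+.
Cation: ligand charges sum to -1; for the ion to be 2+, Ir = +3.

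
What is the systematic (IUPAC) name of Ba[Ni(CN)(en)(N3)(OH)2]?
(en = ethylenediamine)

barium azidocyano(ethylenediamine)dihydroxonickelate(II)

The 1 barium counter-ion carries a total charge of +2, so each complex ion is 2−.
Ligand charges: 1×ethylenediamine (neutral), 1×azido (-1 each), 2×hydroxo (-1 each), 1×cyano (-1 each); total -4. So Ni + (-4) = 2−, giving Ni = +2.
Ligands are named alphabetically: azido before cyano before ethylenediamine before hydroxo.
The complex ion is anionic, so nickel takes the -ate form nickelate(II).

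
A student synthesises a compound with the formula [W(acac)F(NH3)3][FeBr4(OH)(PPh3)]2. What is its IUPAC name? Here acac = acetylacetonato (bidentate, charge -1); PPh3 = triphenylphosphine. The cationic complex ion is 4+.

Both ions are complex: the cation is named first with the plain metal name, the anion second with the -ate form; each ion's ligands are alphabetised independently.
The complex cation is given as 4+; its ligand charges sum to -2, so W = +6.
With 2 anions per cation, each anion must be 4/2 = 2−.
Anion: ligand charges sum to -5; for the ion to be 2−, Fe = +3.

(acetylacetonato)triamminefluorotungsten(VI) tetrabromohydroxo(triphenylphosphine)ferrate(III)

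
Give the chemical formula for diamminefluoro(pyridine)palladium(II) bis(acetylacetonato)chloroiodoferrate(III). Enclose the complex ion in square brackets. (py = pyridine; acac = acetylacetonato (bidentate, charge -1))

Cation [Pd…]: ligand charges -1, Pd(II) ⇒ ion charge 1+.
Anion [Fe…]: ligand charges -4, Fe(III) ⇒ ion charge 1−.
One 1+ cation balances one 1− anion.

[PdF(NH3)2(py)][Fe(acac)2ClI]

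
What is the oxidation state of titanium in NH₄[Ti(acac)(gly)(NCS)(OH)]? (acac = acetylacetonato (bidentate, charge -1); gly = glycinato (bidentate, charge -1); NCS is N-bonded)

+3

1 ammonium outside the brackets (+1 each) → the complex ion is 1−.
Ligand charges: 1×acac = -1; 1×OH = -1; 1×gly = -1; 1×NCS = -1; sum -4.
Ti + (-4) = 1− ⇒ Ti is +3.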